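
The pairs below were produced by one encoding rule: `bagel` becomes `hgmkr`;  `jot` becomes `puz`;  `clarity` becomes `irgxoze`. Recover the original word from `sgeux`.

This is a Caesar cipher with shift 6.
Undoing it on sgeux: s−6=m, g−6=a, e−6=y, u−6=o, x−6=r.

mayor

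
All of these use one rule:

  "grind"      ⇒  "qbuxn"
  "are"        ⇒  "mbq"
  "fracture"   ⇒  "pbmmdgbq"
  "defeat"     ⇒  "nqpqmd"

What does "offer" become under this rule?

The shift depends on letter class: consonant g→q is +10, but vowel i→u is +12. The rule splits by letter class: vowels +12, consonants +10.
For offer: o(vowel)+12=a, f(cons)+10=p, f(cons)+10=p, e(vowel)+12=q, r(cons)+10=b.

appqb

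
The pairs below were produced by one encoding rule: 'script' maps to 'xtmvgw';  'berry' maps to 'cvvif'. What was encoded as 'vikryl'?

The word is reversed, then every letter is shifted forward by 4.
Reversing it on vikryl: shift back: v−4=r, i−4=e, k−4=g, r−4=n, y−4=u, l−4=h → regnuh; then reverse → hunger.

hunger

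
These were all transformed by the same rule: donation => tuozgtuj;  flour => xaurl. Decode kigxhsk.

embrace

The output letters match the input read backwards, each shifted +6: donation reversed is noitanod. The word is reversed, then every letter is shifted forward by 6.
Reversing it on kigxhsk: shift back: k−6=e, i−6=c, g−6=a, x−6=r, h−6=b, s−6=m, k−6=e → ecarbme; then reverse → embrace.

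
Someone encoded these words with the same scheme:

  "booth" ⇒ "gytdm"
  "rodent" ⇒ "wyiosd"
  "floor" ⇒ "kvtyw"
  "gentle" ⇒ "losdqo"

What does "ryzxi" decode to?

mound

A repeating key of period 2 is used — shifts +5, +10 over and over.
Decoding ryzxi: r−5=m, y−10=o, z−5=u, x−10=n, i−5=d.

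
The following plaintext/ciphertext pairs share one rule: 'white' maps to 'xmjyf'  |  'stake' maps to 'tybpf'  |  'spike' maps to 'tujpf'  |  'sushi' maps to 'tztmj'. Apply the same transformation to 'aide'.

bnej

The shifts repeat in a cycle of length 2: positions 0,1,… shift by +1, +5, then the pattern repeats.
For aide: a+1=b, i+5=n, d+1=e, e+5=j.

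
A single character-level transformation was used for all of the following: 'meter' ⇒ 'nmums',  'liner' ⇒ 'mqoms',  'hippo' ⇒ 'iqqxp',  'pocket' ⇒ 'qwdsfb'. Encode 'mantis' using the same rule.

Shifts by position in meter: pos 0: m→n (+1), pos 1: e→m (+8), pos 2: t→u (+1), pos 3: e→m (+8) — repeating every 2. A repeating key of period 2 is used — shifts +1, +8 over and over.
On mantis: m+1=n, a+8=i, n+1=o, t+8=b, i+1=j, s+8=a.

niobja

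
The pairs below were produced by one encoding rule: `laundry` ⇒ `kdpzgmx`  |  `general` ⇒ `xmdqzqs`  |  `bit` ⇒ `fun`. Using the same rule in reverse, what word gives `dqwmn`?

baker

The output letters match the input read backwards, each shifted +12: laundry reversed is yrdnual. Two steps: reverse the string, then apply a Caesar shift of +12.
Undoing it on dqwmn: shift back: d−12=r, q−12=e, w−12=k, m−12=a, n−12=b → rekab; then reverse → baker.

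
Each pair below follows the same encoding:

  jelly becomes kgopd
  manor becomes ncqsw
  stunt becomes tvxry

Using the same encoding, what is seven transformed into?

tgyis

In jelly: j→k is +1, e→g is +2, l→o is +3, l→p is +4 — the shift increases by 1 each position. Letter i (0-indexed) is shifted by i+1, so successive shifts are 1, 2, 3, ….
For seven: s+1=t, e+2=g, v+3=y, e+4=i, n+5=s.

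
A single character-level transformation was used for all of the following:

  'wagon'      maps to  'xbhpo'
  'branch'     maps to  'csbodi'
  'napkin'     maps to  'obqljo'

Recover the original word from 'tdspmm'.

scroll

Compare letters: w→x is +1, a→b is +1, g→h is +1 — a constant shift. It's a constant shift of +1 (ROT1).
Decoding tdspmm: t−1=s, d−1=c, s−1=r, p−1=o, m−1=l, m−1=l.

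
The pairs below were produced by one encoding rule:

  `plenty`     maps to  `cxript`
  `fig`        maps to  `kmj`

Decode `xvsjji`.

effort

The output letters match the input read backwards, each shifted +4: plenty reversed is ytnelp. Two steps: reverse the string, then apply a Caesar shift of +4.
Undoing it on xvsjji: shift back: x−4=t, v−4=r, s−4=o, j−4=f, j−4=f, i−4=e → troffe; then reverse → effort.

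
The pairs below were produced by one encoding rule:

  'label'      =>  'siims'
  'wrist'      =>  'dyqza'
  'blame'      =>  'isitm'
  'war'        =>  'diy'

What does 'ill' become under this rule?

qss

The shift depends on letter class: consonant l→s is +7, but vowel a→i is +8. The rule splits by letter class: vowels +8, consonants +7.
On ill: i(vowel)+8=q, l(cons)+7=s, l(cons)+7=s.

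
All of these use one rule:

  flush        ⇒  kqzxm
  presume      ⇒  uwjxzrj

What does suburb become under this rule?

xzgzwg

This is a Caesar cipher with shift 5.
On suburb: s+5=x, u+5=z, b+5=g, u+5=z, r+5=w, b+5=g.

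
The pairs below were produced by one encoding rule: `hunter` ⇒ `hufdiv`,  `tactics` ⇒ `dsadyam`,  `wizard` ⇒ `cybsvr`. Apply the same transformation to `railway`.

vsyxcsk

h(7)→h(7) and u(20)→u(20) fit y≡17x+18 (mod 26); the inverse of 17 mod 26 is 23. Each letter's alphabet position (a=0..z=25) is mapped through 17·x+18 mod 26 — an affine cipher.
For railway: r(17)→17·17+18≡21=v; a(0)→17·0+18≡18=s; i(8)→17·8+18≡24=y; l(11)→17·11+18≡23=x; w(22)→17·22+18≡2=c; a(0)→17·0+18≡18=s; y(24)→17·24+18≡10=k (all mod 26).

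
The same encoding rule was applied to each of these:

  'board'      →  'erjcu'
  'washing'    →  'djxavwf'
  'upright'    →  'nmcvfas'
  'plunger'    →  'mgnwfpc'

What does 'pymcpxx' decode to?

express

Treating letters as 0–25, the rule is x ↦ 21x + 9 (mod 26).
Undoing it on pymcpxx: p(15)→5·(15−9)≡4=e; y(24)→5·(24−9)≡23=x; m(12)→5·(12−9)≡15=p; c(2)→5·(2−9)≡17=r; p(15)→5·(15−9)≡4=e; x(23)→5·(23−9)≡18=s; x(23)→5·(23−9)≡18=s (all mod 26).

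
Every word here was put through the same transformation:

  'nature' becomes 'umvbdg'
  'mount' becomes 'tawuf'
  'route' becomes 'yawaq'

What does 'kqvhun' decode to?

detail

A repeating key of period 3 is used — shifts +7, +12, +2 over and over.
Decoding kqvhun: k−7=d, q−12=e, v−2=t, h−7=a, u−12=i, n−2=l.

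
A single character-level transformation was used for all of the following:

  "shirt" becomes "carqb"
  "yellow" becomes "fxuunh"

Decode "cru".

lit

The output letters match the input read backwards, each shifted +9: shirt reversed is trihs. Two steps: reverse the string, then apply a Caesar shift of +9.
Reversing it on cru: shift back: c−9=t, r−9=i, u−9=l → til; then reverse → lit.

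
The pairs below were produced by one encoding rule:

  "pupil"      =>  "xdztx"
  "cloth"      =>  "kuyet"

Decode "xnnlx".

In pupil: p→x is +8, u→d is +9, p→z is +10, i→t is +11 — the shift increases by 1 each position. Letter i (0-indexed) is shifted by i+8, so successive shifts are 8, 9, 10, ….
Undoing it on xnnlx: x−8=p, n−9=e, n−10=d, l−11=a, x−12=l.

pedal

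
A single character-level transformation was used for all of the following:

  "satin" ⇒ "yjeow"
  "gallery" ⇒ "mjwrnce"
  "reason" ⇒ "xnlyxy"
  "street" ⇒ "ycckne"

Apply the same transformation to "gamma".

mjxsj

Shifts by position in satin: pos 0: s→y (+6), pos 1: a→j (+9), pos 2: t→e (+11), pos 3: i→o (+6), pos 4: n→w (+9) — repeating every 3. The shifts repeat in a cycle of length 3: positions 0,1,… shift by +6, +9, +11, then the pattern repeats.
For gamma: g+6=m, a+9=j, m+11=x, m+6=s, a+9=j.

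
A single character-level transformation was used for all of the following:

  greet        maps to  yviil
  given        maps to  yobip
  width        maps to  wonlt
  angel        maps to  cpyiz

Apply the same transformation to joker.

jkeiv

g(6)→y(24) and r(17)→v(21) fit y≡21x+2 (mod 26); the inverse of 21 mod 26 is 5. Treating letters as 0–25, the rule is x ↦ 21x + 2 (mod 26).
For joker: j(9)→21·9+2≡9=j; o(14)→21·14+2≡10=k; k(10)→21·10+2≡4=e; e(4)→21·4+2≡8=i; r(17)→21·17+2≡21=v (all mod 26).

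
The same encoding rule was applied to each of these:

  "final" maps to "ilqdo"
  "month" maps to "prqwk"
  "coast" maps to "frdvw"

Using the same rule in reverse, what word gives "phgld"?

Every letter moves 3 places later in the alphabet, wrapping around z→a.
Reversing it on phgld: p−3=m, h−3=e, g−3=d, l−3=i, d−3=a.

media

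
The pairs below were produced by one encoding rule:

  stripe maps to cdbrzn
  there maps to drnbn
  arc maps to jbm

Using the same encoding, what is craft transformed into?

The shift depends on letter class: consonant s→c is +10, but vowel i→r is +9. Two shifts are in play — +9 for a/e/i/o/u, +10 for every other letter.
On craft: c(cons)+10=m, r(cons)+10=b, a(vowel)+9=j, f(cons)+10=p, t(cons)+10=d.

mbjpd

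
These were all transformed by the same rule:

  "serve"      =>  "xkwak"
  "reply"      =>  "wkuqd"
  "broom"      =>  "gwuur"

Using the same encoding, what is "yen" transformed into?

The shift depends on letter class: consonant s→x is +5, but vowel e→k is +6. Vowels shift forward by 6 and consonants shift forward by 5.
Applying it to yen: y(cons)+5=d, e(vowel)+6=k, n(cons)+5=s.

dks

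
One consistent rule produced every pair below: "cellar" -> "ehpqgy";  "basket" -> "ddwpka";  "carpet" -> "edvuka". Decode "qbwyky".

In cellar: c→e is +2, e→h is +3, l→p is +4, l→q is +5 — the shift increases by 1 each position. Letter i (0-indexed) is shifted by i+2, so successive shifts are 2, 3, 4, ….
Undoing it on qbwyky: q−2=o, b−3=y, w−4=s, y−5=t, k−6=e, y−7=r.

oyster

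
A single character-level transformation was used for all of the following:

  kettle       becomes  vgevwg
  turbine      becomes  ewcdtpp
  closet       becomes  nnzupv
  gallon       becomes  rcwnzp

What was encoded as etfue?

Shifts by position in kettle: pos 0: k→v (+11), pos 1: e→g (+2), pos 2: t→e (+11), pos 3: t→v (+2) — repeating every 2. It's a Vigenère-style cipher with numeric key [11,2]: position i shifts by key[i mod 2].
Reversing it on etfue: e−11=t, t−2=r, f−11=u, u−2=s, e−11=t.

trust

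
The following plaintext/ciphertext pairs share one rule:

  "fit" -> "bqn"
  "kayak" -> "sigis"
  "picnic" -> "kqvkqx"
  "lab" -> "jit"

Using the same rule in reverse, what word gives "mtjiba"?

stable

Read the word backwards and shift each letter +8.
Undoing it on mtjiba: shift back: m−8=e, t−8=l, j−8=b, i−8=a, b−8=t, a−8=s → elbats; then reverse → stable.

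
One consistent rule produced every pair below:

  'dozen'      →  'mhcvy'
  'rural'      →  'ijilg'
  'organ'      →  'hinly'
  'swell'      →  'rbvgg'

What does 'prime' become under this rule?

qifpv

This is an affine cipher: with a=0,…,z=25, each position x becomes (9x+11) mod 26.
For prime: p(15)→9·15+11≡16=q; r(17)→9·17+11≡8=i; i(8)→9·8+11≡5=f; m(12)→9·12+11≡15=p; e(4)→9·4+11≡21=v (all mod 26).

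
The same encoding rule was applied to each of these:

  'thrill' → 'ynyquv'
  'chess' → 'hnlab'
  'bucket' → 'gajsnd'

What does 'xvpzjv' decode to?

spiral

In thrill: t→y is +5, h→n is +6, r→y is +7, i→q is +8 — the shift increases by 1 each position. The shift increases by 1 at each position, starting from +5: 5, 6, 7, ….
Undoing it on xvpzjv: x−5=s, v−6=p, p−7=i, z−8=r, j−9=a, v−10=l.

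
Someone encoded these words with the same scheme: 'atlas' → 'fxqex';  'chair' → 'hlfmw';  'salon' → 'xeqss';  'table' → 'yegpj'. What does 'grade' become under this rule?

lvfhj

Shifts by position in atlas: pos 0: a→f (+5), pos 1: t→x (+4), pos 2: l→q (+5), pos 3: a→e (+4) — repeating every 2. It's a Vigenère-style cipher with numeric key [5,4]: position i shifts by key[i mod 2].
Applying it to grade: g+5=l, r+4=v, a+5=f, d+4=h, e+5=j.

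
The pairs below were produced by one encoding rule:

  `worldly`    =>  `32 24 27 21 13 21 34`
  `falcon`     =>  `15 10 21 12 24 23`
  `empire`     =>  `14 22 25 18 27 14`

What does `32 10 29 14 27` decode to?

Each letter is replaced by its alphabet position (a=1..z=26) + 9.
Decoding 32 10 29 14 27: 32→(32−9)÷1=23=w, 10→(10−9)÷1=1=a, 29→(29−9)÷1=20=t, 14→(14−9)÷1=5=e, 27→(27−9)÷1=18=r.

water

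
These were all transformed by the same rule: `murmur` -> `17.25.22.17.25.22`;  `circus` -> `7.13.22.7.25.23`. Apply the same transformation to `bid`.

Each letter is replaced by its alphabet position (a=1..z=26) + 4.
For bid: b=2→6, i=9→13, d=4→8.

6.13.8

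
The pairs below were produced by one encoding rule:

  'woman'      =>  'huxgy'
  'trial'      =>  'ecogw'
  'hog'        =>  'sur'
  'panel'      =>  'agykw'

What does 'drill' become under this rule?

The rule splits by letter class: vowels +6, consonants +11.
Applying it to drill: d(cons)+11=o, r(cons)+11=c, i(vowel)+6=o, l(cons)+11=w, l(cons)+11=w.

ocoww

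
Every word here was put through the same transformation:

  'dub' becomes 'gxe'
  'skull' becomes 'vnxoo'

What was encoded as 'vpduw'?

smart

This is a Caesar cipher with shift 3.
Undoing it on vpduw: v−3=s, p−3=m, d−3=a, u−3=r, w−3=t.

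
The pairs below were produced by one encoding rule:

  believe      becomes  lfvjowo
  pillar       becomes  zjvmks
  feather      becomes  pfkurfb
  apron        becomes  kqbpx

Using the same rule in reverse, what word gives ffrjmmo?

vehicle

The shifts repeat in a cycle of length 2: positions 0,1,… shift by +10, +1, then the pattern repeats.
Decoding ffrjmmo: f−10=v, f−1=e, r−10=h, j−1=i, m−10=c, m−1=l, o−10=e.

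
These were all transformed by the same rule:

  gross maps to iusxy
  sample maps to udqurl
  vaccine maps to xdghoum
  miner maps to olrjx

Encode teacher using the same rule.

The shift increases by 1 at each position, starting from +2: 2, 3, 4, ….
Applying it to teacher: t+2=v, e+3=h, a+4=e, c+5=h, h+6=n, e+7=l, r+8=z.

vhehnlz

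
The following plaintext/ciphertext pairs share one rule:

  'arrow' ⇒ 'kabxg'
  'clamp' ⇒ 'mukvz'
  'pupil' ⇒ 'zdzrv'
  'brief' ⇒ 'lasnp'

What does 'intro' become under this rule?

swday

The shifts repeat in a cycle of length 2: positions 0,1,… shift by +10, +9, then the pattern repeats.
Applying it to intro: i+10=s, n+9=w, t+10=d, r+9=a, o+10=y.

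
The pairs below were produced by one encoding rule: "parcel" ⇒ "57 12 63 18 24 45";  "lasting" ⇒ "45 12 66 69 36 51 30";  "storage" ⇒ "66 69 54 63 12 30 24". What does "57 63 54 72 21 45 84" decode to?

With a=1..z=26, the number is 3·pos + 9.
Decoding 57 63 54 72 21 45 84: 57→(57−9)÷3=16=p, 63→(63−9)÷3=18=r, 54→(54−9)÷3=15=o, 72→(72−9)÷3=21=u, 21→(21−9)÷3=4=d, 45→(45−9)÷3=12=l, 84→(84−9)÷3=25=y.

proudly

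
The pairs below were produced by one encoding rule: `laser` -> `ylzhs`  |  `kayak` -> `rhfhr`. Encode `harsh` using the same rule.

The word is reversed, then every letter is shifted forward by 7.
Applying it to harsh: reverse → hsrah; then shift: h+7=o, s+7=z, r+7=y, a+7=h, h+7=o.

ozyho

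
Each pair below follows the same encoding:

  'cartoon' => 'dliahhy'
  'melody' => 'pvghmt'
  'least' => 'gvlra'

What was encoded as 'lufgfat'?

ability

This is an affine cipher: with a=0,…,z=25, each position x becomes (9x+11) mod 26.
Decoding lufgfat: l(11)→3·(11−11)≡0=a; u(20)→3·(20−11)≡1=b; f(5)→3·(5−11)≡8=i; g(6)→3·(6−11)≡11=l; f(5)→3·(5−11)≡8=i; a(0)→3·(0−11)≡19=t; t(19)→3·(19−11)≡24=y (all mod 26).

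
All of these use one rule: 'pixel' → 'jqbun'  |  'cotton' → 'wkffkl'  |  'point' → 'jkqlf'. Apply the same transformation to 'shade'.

gryvu

p(15)→j(9) and i(8)→q(16) fit y≡25x+24 (mod 26); the inverse of 25 mod 26 is 25. Treating letters as 0–25, the rule is x ↦ 25x + 24 (mod 26).
On shade: s(18)→25·18+24≡6=g; h(7)→25·7+24≡17=r; a(0)→25·0+24≡24=y; d(3)→25·3+24≡21=v; e(4)→25·4+24≡20=u (all mod 26).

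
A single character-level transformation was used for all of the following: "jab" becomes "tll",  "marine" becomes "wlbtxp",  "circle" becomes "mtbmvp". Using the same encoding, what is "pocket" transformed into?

Two shifts are in play — +11 for a/e/i/o/u, +10 for every other letter.
On pocket: p(cons)+10=z, o(vowel)+11=z, c(cons)+10=m, k(cons)+10=u, e(vowel)+11=p, t(cons)+10=d.

zzmupd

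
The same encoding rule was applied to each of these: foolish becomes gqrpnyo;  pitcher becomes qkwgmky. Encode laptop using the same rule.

mcsxtv

In foolish: f→g is +1, o→q is +2, o→r is +3, l→p is +4 — the shift increases by 1 each position. The shift increases by 1 at each position, starting from +1: 1, 2, 3, ….
On laptop: l+1=m, a+2=c, p+3=s, t+4=x, o+5=t, p+6=v.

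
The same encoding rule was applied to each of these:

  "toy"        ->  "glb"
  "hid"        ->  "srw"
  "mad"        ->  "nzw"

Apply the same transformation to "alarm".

zozin

Letters are reflected about the middle of the alphabet (position → 25−position): Atbash.
On alarm: a↔z, l↔o, a↔z, r↔i, m↔n.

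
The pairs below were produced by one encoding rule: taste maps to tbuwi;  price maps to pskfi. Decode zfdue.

zebra

In taste: t→t is +0, a→b is +1, s→u is +2, t→w is +3 — the shift increases by 1 each position. Each letter shifts forward by its position index (0, 1, 2, …) — the shift grows by one for each successive letter.
Decoding zfdue: z−0=z, f−1=e, d−2=b, u−3=r, e−4=a.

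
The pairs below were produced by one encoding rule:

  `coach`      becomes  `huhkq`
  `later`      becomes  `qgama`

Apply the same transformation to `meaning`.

In coach: c→h is +5, o→u is +6, a→h is +7, c→k is +8 — the shift increases by 1 each position. The shift increases by 1 at each position, starting from +5: 5, 6, 7, ….
For meaning: m+5=r, e+6=k, a+7=h, n+8=v, i+9=r, n+10=x, g+11=r.

rkhvrxr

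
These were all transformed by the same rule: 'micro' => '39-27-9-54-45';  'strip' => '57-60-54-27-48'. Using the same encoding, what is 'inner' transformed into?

m(#13)→39 and i(#9)→27: differences scale by 3, so n = 3·pos + 0. Each letter becomes 3×(its alphabet position, a=1..z=26).
On inner: i=9→27, n=14→42, n=14→42, e=5→15, r=18→54.

27-42-42-15-54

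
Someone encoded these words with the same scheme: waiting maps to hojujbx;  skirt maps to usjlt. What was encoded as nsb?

The word is reversed, then every letter is shifted forward by 1.
Decoding nsb: shift back: n−1=m, s−1=r, b−1=a → mra; then reverse → arm.

arm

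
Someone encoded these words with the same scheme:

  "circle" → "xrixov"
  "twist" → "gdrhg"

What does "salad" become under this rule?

hzozw

This is the alphabet-reversal cipher (Atbash): a becomes z, b becomes y, etc.
Applying it to salad: s↔h, a↔z, l↔o, a↔z, d↔w.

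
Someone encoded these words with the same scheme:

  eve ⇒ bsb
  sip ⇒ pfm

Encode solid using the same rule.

plifa

Compare letters: e→b is +23, v→s is +23, e→b is +23 — a constant shift. This is a Caesar cipher with shift 23.
Applying it to solid: s+23=p, o+23=l, l+23=i, i+23=f, d+23=a.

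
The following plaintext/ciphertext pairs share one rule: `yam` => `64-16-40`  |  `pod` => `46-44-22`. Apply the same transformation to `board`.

Each letter becomes 2×(its alphabet position, a=1..z=26) + 14.
Applying it to board: b=2→18, o=15→44, a=1→16, r=18→50, d=4→22.

18-44-16-50-22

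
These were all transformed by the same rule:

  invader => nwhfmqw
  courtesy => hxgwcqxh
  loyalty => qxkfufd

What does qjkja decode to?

layer

Shifts by position in invader: pos 0: i→n (+5), pos 1: n→w (+9), pos 2: v→h (+12), pos 3: a→f (+5), pos 4: d→m (+9), pos 5: e→q (+12) — repeating every 3. It's a Vigenère-style cipher with numeric key [5,9,12]: position i shifts by key[i mod 3].
Reversing it on qjkja: q−5=l, j−9=a, k−12=y, j−5=e, a−9=r.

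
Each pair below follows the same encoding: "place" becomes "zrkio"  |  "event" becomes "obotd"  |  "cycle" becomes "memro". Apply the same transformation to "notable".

Shifts by position in place: pos 0: p→z (+10), pos 1: l→r (+6), pos 2: a→k (+10), pos 3: c→i (+6) — repeating every 2. It's a Vigenère-style cipher with numeric key [10,6]: position i shifts by key[i mod 2].
For notable: n+10=x, o+6=u, t+10=d, a+6=g, b+10=l, l+6=r, e+10=o.

xudglro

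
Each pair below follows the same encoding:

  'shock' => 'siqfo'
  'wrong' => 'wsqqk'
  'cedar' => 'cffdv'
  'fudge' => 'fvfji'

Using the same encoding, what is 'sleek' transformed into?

smgho

In shock: s→s is +0, h→i is +1, o→q is +2, c→f is +3 — the shift increases by 1 each position. The shift increases by 1 at each position, starting from +0: 0, 1, 2, ….
On sleek: s+0=s, l+1=m, e+2=g, e+3=h, k+4=o.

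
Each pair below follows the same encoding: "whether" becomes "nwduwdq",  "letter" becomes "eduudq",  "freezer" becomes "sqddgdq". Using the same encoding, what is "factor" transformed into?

Treating letters as 0–25, the rule is x ↦ 15x + 21 (mod 26).
On factor: f(5)→15·5+21≡18=s; a(0)→15·0+21≡21=v; c(2)→15·2+21≡25=z; t(19)→15·19+21≡20=u; o(14)→15·14+21≡23=x; r(17)→15·17+21≡16=q (all mod 26).

svzuxq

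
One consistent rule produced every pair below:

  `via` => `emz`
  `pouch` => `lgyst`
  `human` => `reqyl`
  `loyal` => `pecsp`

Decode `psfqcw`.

The output letters match the input read backwards, each shifted +4: via reversed is aiv. Read the word backwards and shift each letter +4.
Reversing it on psfqcw: shift back: p−4=l, s−4=o, f−4=b, q−4=m, c−4=y, w−4=s → lobmys; then reverse → symbol.

symbol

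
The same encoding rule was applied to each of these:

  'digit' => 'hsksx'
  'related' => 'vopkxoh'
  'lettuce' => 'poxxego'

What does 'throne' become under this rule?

xlvyro

The rule splits by letter class: vowels +10, consonants +4.
Applying it to throne: t(cons)+4=x, h(cons)+4=l, r(cons)+4=v, o(vowel)+10=y, n(cons)+4=r, e(vowel)+10=o.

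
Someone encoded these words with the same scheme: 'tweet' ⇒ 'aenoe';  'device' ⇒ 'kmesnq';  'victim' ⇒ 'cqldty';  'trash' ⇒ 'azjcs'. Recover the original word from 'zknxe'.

In tweet: t→a is +7, w→e is +8, e→n is +9, e→o is +10 — the shift increases by 1 each position. The shift increases by 1 at each position, starting from +7: 7, 8, 9, ….
Undoing it on zknxe: z−7=s, k−8=c, n−9=e, x−10=n, e−11=t.

scent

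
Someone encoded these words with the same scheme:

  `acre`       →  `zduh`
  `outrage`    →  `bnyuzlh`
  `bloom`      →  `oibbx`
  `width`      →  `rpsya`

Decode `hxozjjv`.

Treating letters as 0–25, the rule is x ↦ 15x + 25 (mod 26).
Undoing it on hxozjjv: h(7)→7·(7−25)≡4=e; x(23)→7·(23−25)≡12=m; o(14)→7·(14−25)≡1=b; z(25)→7·(25−25)≡0=a; j(9)→7·(9−25)≡18=s; j(9)→7·(9−25)≡18=s; v(21)→7·(21−25)≡24=y (all mod 26).

embassy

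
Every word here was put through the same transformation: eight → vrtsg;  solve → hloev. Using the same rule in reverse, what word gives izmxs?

Each pair mirrors across the alphabet (e↔v, i↔r, g↔t): positions sum to 25. Letters are reflected about the middle of the alphabet (position → 25−position): Atbash.
Undoing it on izmxs: i↔r, z↔a, m↔n, x↔c, s↔h.

ranch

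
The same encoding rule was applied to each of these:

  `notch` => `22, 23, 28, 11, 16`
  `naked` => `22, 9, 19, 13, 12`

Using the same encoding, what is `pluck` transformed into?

24, 20, 29, 11, 19

Letters become their 1-based position plus 8 (so a→9, b→10, …).
For pluck: p=16→24, l=12→20, u=21→29, c=3→11, k=11→19.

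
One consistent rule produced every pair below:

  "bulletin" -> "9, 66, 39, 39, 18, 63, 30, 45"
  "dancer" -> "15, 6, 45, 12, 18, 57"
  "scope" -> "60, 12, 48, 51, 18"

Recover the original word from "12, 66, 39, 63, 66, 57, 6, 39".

cultural

With a=1..z=26, the number is 3·pos + 3.
Decoding 12, 66, 39, 63, 66, 57, 6, 39: 12→(12−3)÷3=3=c, 66→(66−3)÷3=21=u, 39→(39−3)÷3=12=l, 63→(63−3)÷3=20=t, 66→(66−3)÷3=21=u, 57→(57−3)÷3=18=r, 6→(6−3)÷3=1=a, 39→(39−3)÷3=12=l.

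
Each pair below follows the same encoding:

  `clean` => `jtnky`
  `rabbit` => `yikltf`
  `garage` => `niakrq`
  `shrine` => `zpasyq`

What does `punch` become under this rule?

wcwms

Letter i (0-indexed) is shifted by i+7, so successive shifts are 7, 8, 9, ….
On punch: p+7=w, u+8=c, n+9=w, c+10=m, h+11=s.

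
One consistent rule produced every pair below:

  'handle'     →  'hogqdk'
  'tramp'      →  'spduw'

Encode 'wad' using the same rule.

Two steps: reverse the string, then apply a Caesar shift of +3.
Applying it to wad: reverse → daw; then shift: d+3=g, a+3=d, w+3=z.

gdz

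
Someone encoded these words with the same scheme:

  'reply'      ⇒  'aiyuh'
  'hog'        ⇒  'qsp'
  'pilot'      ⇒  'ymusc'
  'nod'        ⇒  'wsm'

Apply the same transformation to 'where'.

fqiai

The shift depends on letter class: consonant r→a is +9, but vowel e→i is +4. The rule splits by letter class: vowels +4, consonants +9.
On where: w(cons)+9=f, h(cons)+9=q, e(vowel)+4=i, r(cons)+9=a, e(vowel)+4=i.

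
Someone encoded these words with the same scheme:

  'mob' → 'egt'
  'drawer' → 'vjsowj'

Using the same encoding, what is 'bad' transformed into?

tsv

Compare letters: m→e is +18, o→g is +18, b→t is +18 — a constant shift. Each letter is shifted forward by 18 in the alphabet (a Caesar shift of +18).
For bad: b+18=t, a+18=s, d+18=v.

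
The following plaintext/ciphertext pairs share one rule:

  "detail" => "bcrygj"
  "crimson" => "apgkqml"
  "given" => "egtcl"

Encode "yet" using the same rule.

wcr

Compare letters: d→b is +24, e→c is +24, t→r is +24 — a constant shift. This is a Caesar cipher with shift 24.
Applying it to yet: y+24=w, e+24=c, t+24=r.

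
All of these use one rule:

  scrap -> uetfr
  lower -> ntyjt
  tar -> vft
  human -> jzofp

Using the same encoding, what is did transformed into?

The shift depends on letter class: consonant s→u is +2, but vowel a→f is +5. The rule splits by letter class: vowels +5, consonants +2.
On did: d(cons)+2=f, i(vowel)+5=n, d(cons)+2=f.

fnf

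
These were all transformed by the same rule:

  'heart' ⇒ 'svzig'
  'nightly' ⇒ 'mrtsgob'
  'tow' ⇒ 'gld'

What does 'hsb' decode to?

shy

This is the alphabet-reversal cipher (Atbash): a becomes z, b becomes y, etc.
Decoding hsb: h↔s, s↔h, b↔y.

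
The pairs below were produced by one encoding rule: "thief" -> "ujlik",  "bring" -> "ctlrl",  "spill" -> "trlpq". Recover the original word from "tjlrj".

In thief: t→u is +1, h→j is +2, i→l is +3, e→i is +4 — the shift increases by 1 each position. Each letter shifts forward by (position + 1), i.e. 1, 2, 3, … — the shift grows by one for each successive letter.
Reversing it on tjlrj: t−1=s, j−2=h, l−3=i, r−4=n, j−5=e.

shine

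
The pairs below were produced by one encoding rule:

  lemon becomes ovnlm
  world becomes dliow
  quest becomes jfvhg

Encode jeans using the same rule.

Each pair mirrors across the alphabet (l↔o, e↔v, m↔n): positions sum to 25. Letters are reflected about the middle of the alphabet (position → 25−position): Atbash.
Applying it to jeans: j↔q, e↔v, a↔z, n↔m, s↔h.

qvzmh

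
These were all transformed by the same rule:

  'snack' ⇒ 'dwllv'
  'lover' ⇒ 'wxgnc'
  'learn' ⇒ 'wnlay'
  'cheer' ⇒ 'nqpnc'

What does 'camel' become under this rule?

njxnw

Shifts by position in snack: pos 0: s→d (+11), pos 1: n→w (+9), pos 2: a→l (+11), pos 3: c→l (+9) — repeating every 2. The shifts repeat in a cycle of length 2: positions 0,1,… shift by +11, +9, then the pattern repeats.
On camel: c+11=n, a+9=j, m+11=x, e+9=n, l+11=w.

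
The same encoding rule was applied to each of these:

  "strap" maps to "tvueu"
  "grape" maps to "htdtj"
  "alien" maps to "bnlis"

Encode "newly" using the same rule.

In strap: s→t is +1, t→v is +2, r→u is +3, a→e is +4 — the shift increases by 1 each position. Each letter shifts forward by (position + 1), i.e. 1, 2, 3, … — the shift grows by one for each successive letter.
For newly: n+1=o, e+2=g, w+3=z, l+4=p, y+5=d.

ogzpd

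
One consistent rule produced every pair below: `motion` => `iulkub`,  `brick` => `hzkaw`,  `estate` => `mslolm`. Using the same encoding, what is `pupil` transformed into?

m(12)→i(8) and o(14)→u(20) fit y≡19x+14 (mod 26); the inverse of 19 mod 26 is 11. Each letter's alphabet position (a=0..z=25) is mapped through 19·x+14 mod 26 — an affine cipher.
For pupil: p(15)→19·15+14≡13=n; u(20)→19·20+14≡4=e; p(15)→19·15+14≡13=n; i(8)→19·8+14≡10=k; l(11)→19·11+14≡15=p (all mod 26).

nenkp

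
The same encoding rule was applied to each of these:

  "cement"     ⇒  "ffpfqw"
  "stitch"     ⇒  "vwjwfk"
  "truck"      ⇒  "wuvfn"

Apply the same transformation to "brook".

The shift depends on letter class: consonant c→f is +3, but vowel e→f is +1. The rule splits by letter class: vowels +1, consonants +3.
On brook: b(cons)+3=e, r(cons)+3=u, o(vowel)+1=p, o(vowel)+1=p, k(cons)+3=n.

euppn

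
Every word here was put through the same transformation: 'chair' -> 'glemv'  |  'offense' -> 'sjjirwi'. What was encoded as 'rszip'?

Compare letters: c→g is +4, h→l is +4, a→e is +4 — a constant shift. It's a constant shift of +4 (ROT4).
Undoing it on rszip: r−4=n, s−4=o, z−4=v, i−4=e, p−4=l.

novel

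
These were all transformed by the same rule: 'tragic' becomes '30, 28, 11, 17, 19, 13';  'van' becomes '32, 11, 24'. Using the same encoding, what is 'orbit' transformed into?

Each letter is replaced by its alphabet position (a=1..z=26) + 10.
Applying it to orbit: o=15→25, r=18→28, b=2→12, i=9→19, t=20→30.

25, 28, 12, 19, 30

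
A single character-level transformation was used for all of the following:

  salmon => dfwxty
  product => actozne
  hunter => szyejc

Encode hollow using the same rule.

The shift depends on letter class: consonant s→d is +11, but vowel a→f is +5. Vowels shift forward by 5 and consonants shift forward by 11.
For hollow: h(cons)+11=s, o(vowel)+5=t, l(cons)+11=w, l(cons)+11=w, o(vowel)+5=t, w(cons)+11=h.

stwwth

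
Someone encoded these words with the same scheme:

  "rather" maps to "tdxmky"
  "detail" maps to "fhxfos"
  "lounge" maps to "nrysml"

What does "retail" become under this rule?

thxfos

In rather: r→t is +2, a→d is +3, t→x is +4, h→m is +5 — the shift increases by 1 each position. The shift increases by 1 at each position, starting from +2: 2, 3, 4, ….
On retail: r+2=t, e+3=h, t+4=x, a+5=f, i+6=o, l+7=s.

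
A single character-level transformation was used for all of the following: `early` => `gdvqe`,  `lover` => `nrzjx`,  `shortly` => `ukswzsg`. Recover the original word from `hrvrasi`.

formula

In early: e→g is +2, a→d is +3, r→v is +4, l→q is +5 — the shift increases by 1 each position. Letter i (0-indexed) is shifted by i+2, so successive shifts are 2, 3, 4, ….
Undoing it on hrvrasi: h−2=f, r−3=o, v−4=r, r−5=m, a−6=u, s−7=l, i−8=a.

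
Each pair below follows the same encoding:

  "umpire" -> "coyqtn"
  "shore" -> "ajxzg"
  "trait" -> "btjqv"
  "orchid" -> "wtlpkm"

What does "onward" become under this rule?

Shifts by position in umpire: pos 0: u→c (+8), pos 1: m→o (+2), pos 2: p→y (+9), pos 3: i→q (+8), pos 4: r→t (+2), pos 5: e→n (+9) — repeating every 3. It's a Vigenère-style cipher with numeric key [8,2,9]: position i shifts by key[i mod 3].
Applying it to onward: o+8=w, n+2=p, w+9=f, a+8=i, r+2=t, d+9=m.

wpfitm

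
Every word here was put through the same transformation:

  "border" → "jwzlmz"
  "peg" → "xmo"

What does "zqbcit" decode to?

ritual

Compare letters: b→j is +8, o→w is +8, r→z is +8 — a constant shift. This is a Caesar cipher with shift 8.
Reversing it on zqbcit: z−8=r, q−8=i, b−8=t, c−8=u, i−8=a, t−8=l.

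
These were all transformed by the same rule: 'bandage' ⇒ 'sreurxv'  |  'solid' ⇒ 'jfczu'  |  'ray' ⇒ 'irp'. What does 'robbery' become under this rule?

Each letter is shifted forward by 17 in the alphabet (a Caesar shift of +17).
Applying it to robbery: r+17=i, o+17=f, b+17=s, b+17=s, e+17=v, r+17=i, y+17=p.

ifssvip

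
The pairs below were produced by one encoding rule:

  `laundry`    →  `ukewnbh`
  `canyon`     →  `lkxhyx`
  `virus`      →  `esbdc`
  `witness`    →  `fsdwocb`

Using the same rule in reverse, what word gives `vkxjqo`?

Shifts by position in laundry: pos 0: l→u (+9), pos 1: a→k (+10), pos 2: u→e (+10), pos 3: n→w (+9), pos 4: d→n (+10), pos 5: r→b (+10) — repeating every 3. The shifts repeat in a cycle of length 3: positions 0,1,… shift by +9, +10, +10, then the pattern repeats.
Reversing it on vkxjqo: v−9=m, k−10=a, x−10=n, j−9=a, q−10=g, o−10=e.

manage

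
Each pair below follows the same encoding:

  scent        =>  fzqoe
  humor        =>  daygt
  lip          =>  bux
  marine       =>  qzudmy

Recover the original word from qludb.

prize

The output letters match the input read backwards, each shifted +12: scent reversed is tnecs. The word is reversed, then every letter is shifted forward by 12.
Reversing it on qludb: shift back: q−12=e, l−12=z, u−12=i, d−12=r, b−12=p → ezirp; then reverse → prize.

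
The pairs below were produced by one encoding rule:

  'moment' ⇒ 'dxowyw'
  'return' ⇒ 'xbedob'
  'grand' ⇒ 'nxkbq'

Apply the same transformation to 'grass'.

The output letters match the input read backwards, each shifted +10: moment reversed is tnemom. Two steps: reverse the string, then apply a Caesar shift of +10.
On grass: reverse → ssarg; then shift: s+10=c, s+10=c, a+10=k, r+10=b, g+10=q.

cckbq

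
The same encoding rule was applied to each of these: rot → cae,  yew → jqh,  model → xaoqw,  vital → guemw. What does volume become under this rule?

gawgxq

The shift depends on letter class: consonant r→c is +11, but vowel o→a is +12. The rule splits by letter class: vowels +12, consonants +11.
For volume: v(cons)+11=g, o(vowel)+12=a, l(cons)+11=w, u(vowel)+12=g, m(cons)+11=x, e(vowel)+12=q.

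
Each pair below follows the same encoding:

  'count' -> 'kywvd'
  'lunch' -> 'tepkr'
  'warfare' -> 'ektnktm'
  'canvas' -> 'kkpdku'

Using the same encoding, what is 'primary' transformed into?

xbkuktg

Shifts by position in count: pos 0: c→k (+8), pos 1: o→y (+10), pos 2: u→w (+2), pos 3: n→v (+8), pos 4: t→d (+10) — repeating every 3. The shifts repeat in a cycle of length 3: positions 0,1,… shift by +8, +10, +2, then the pattern repeats.
On primary: p+8=x, r+10=b, i+2=k, m+8=u, a+10=k, r+2=t, y+8=g.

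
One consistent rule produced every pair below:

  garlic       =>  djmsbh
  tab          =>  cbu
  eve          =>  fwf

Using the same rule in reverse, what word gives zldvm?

lucky

Two steps: reverse the string, then apply a Caesar shift of +1.
Undoing it on zldvm: shift back: z−1=y, l−1=k, d−1=c, v−1=u, m−1=l → ykcul; then reverse → lucky.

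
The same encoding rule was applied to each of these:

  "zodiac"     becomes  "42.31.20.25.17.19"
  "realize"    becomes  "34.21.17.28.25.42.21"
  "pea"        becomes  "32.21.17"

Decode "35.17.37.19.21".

z is letter #26 and maps to 42: an offset of 16. Each letter is replaced by its alphabet position (a=1..z=26) + 16.
Decoding 35.17.37.19.21: 35→(35−16)÷1=19=s, 17→(17−16)÷1=1=a, 37→(37−16)÷1=21=u, 19→(19−16)÷1=3=c, 21→(21−16)÷1=5=e.

sauce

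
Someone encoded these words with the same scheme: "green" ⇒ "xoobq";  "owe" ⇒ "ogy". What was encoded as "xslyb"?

robin

The output letters match the input read backwards, each shifted +10: green reversed is neerg. Read the word backwards and shift each letter +10.
Reversing it on xslyb: shift back: x−10=n, s−10=i, l−10=b, y−10=o, b−10=r → nibor; then reverse → robin.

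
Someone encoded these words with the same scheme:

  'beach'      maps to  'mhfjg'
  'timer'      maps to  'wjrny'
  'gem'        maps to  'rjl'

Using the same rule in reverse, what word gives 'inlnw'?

The output letters match the input read backwards, each shifted +5: beach reversed is hcaeb. Read the word backwards and shift each letter +5.
Undoing it on inlnw: shift back: i−5=d, n−5=i, l−5=g, n−5=i, w−5=r → digir; then reverse → rigid.

rigid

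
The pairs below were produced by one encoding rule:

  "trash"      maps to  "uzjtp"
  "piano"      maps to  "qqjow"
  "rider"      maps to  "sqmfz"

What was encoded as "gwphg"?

Shifts by position in trash: pos 0: t→u (+1), pos 1: r→z (+8), pos 2: a→j (+9), pos 3: s→t (+1), pos 4: h→p (+8) — repeating every 3. A repeating key of period 3 is used — shifts +1, +8, +9 over and over.
Decoding gwphg: g−1=f, w−8=o, p−9=g, h−1=g, g−8=y.

foggy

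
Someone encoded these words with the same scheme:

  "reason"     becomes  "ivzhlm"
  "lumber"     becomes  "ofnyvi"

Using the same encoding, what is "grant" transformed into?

tizmg

Each pair mirrors across the alphabet (r↔i, e↔v, a↔z): positions sum to 25. Each letter is replaced by its mirror in the alphabet: a↔z, b↔y, c↔x, and so on (the Atbash cipher).
For grant: g↔t, r↔i, a↔z, n↔m, t↔g.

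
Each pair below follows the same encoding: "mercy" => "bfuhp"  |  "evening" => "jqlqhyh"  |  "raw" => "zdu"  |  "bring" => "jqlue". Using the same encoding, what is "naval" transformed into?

odydq

The word is reversed, then every letter is shifted forward by 3.
Applying it to naval: reverse → lavan; then shift: l+3=o, a+3=d, v+3=y, a+3=d, n+3=q.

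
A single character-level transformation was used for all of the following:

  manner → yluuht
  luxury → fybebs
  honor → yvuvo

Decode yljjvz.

The output letters match the input read backwards, each shifted +7: manner reversed is rennam. Two steps: reverse the string, then apply a Caesar shift of +7.
Reversing it on yljjvz: shift back: y−7=r, l−7=e, j−7=c, j−7=c, v−7=o, z−7=s → reccos; then reverse → soccer.

soccer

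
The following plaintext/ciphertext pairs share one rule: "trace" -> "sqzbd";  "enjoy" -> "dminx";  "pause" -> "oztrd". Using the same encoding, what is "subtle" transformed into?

rtaskd

Compare letters: t→s is +25, r→q is +25, a→z is +25 — a constant shift. It's a constant shift of +25 (ROT25).
Applying it to subtle: s+25=r, u+25=t, b+25=a, t+25=s, l+25=k, e+25=d.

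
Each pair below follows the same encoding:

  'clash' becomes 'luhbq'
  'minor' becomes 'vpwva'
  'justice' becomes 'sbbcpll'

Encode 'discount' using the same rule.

Two shifts are in play — +7 for a/e/i/o/u, +9 for every other letter.
Applying it to discount: d(cons)+9=m, i(vowel)+7=p, s(cons)+9=b, c(cons)+9=l, o(vowel)+7=v, u(vowel)+7=b, n(cons)+9=w, t(cons)+9=c.

mpblvbwc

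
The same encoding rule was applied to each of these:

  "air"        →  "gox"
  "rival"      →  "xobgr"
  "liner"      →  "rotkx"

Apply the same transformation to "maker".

Compare letters: a→g is +6, i→o is +6, r→x is +6 — a constant shift. It's a constant shift of +6 (ROT6).
For maker: m+6=s, a+6=g, k+6=q, e+6=k, r+6=x.

sgqkx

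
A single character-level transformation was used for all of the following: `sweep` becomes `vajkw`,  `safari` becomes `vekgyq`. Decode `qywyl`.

Each letter shifts forward by (position + 3), i.e. 3, 4, 5, … — the shift grows by one for each successive letter.
Decoding qywyl: q−3=n, y−4=u, w−5=r, y−6=s, l−7=e.

nurse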